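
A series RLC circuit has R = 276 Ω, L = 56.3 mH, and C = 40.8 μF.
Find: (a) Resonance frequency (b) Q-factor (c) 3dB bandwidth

Step 1 — Resonance: ω₀ = 1/√(LC) = 1/√(0.0563·4.08e-05) = 659.8 rad/s.
Step 2 — f₀ = ω₀/(2π) = 105 Hz.
Step 3 — Series Q: Q = ω₀L/R = 659.8·0.0563/276 = 0.1346.
Step 4 — Bandwidth: Δω = ω₀/Q = 4902 rad/s; BW = Δω/(2π) = 780.2 Hz.

(a) f₀ = 105 Hz  (b) Q = 0.1346  (c) BW = 780.2 Hz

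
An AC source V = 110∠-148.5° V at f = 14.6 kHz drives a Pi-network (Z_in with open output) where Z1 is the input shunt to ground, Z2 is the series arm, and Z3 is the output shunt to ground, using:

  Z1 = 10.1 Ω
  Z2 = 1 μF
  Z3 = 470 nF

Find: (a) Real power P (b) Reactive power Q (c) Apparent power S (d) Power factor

Step 1 — Angular frequency: ω = 2π·f = 2π·1.46e+04 = 9.173e+04 rad/s.
Step 2 — Component impedances:
  Z1: Z = R = 10.1 Ω
  Z2: Z = 1/(jωC) = -j/(ω·C) = 0 - j10.9 Ω
  Z3: Z = 1/(jωC) = -j/(ω·C) = 0 - j23.19 Ω
Step 3 — With open output, the series arm Z2 and the output shunt Z3 appear in series to ground: Z2 + Z3 = 0 - j34.09 Ω.
Step 4 — Parallel with input shunt Z1: Z_in = Z1 || (Z2 + Z3) = 9.285 - j2.751 Ω = 9.684∠-16.5° Ω.
Step 5 — Source phasor: V = 110∠-148.5° V = -93.79 - j57.47 V.
Step 6 — Current: I = V / Z = -7.6 - j8.441 A = 11.36∠-132.0° A.
Step 7 — Complex power: S = V·I* = 1198 - j354.9 VA.
Step 8 — Real power: P = Re(S) = 1198 W.
Step 9 — Reactive power: Q = Im(S) = -354.9 VAR.
Step 10 — Apparent power: |S| = 1249 VA.
Step 11 — Power factor: PF = P/|S| = 0.9588 (leading).

(a) P = 1198 W  (b) Q = -354.9 VAR  (c) S = 1249 VA  (d) PF = 0.9588 (leading)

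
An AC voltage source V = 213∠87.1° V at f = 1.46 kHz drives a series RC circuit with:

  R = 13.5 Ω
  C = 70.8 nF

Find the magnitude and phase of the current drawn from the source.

Step 1 — Angular frequency: ω = 2π·f = 2π·1460 = 9173 rad/s.
Step 2 — Component impedances:
  R: Z = R = 13.5 Ω
  C: Z = 1/(jωC) = -j/(ω·C) = 0 - j1540 Ω
Step 3 — Series combination: Z_total = R + C = 13.5 - j1540 Ω = 1540∠-89.5° Ω.
Step 4 — Source phasor: V = 213∠87.1° V = 10.78 + j212.7 V.
Step 5 — Ohm's law: I = V / Z_total = (10.78 + j212.7) / (13.5 - j1540) = -0.1381 + j0.00821 A.
Step 6 — Convert to polar: |I| = 0.1383 A, ∠I = 176.6°.

I = 0.1383∠176.6° A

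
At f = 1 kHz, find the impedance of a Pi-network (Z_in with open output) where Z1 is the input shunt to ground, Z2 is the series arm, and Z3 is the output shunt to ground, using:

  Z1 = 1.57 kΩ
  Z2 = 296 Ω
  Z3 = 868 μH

Step 1 — Angular frequency: ω = 2π·f = 2π·1000 = 6283 rad/s.
Step 2 — Component impedances:
  Z1: Z = R = 1570 Ω
  Z2: Z = R = 296 Ω
  Z3: Z = jωL = j·6283·0.000868 = 0 + j5.454 Ω
Step 3 — With open output, the series arm Z2 and the output shunt Z3 appear in series to ground: Z2 + Z3 = 296 + j5.454 Ω.
Step 4 — Parallel with input shunt Z1: Z_in = Z1 || (Z2 + Z3) = 249.1 + j3.861 Ω = 249.1∠0.9° Ω.

Z = 249.1 + j3.861 Ω = 249.1∠0.9° Ω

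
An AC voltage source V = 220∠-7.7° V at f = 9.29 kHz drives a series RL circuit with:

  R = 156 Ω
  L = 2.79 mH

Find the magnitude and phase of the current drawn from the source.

Step 1 — Angular frequency: ω = 2π·f = 2π·9290 = 5.837e+04 rad/s.
Step 2 — Component impedances:
  R: Z = R = 156 Ω
  L: Z = jωL = j·5.837e+04·0.00279 = 0 + j162.9 Ω
Step 3 — Series combination: Z_total = R + L = 156 + j162.9 Ω = 225.5∠46.2° Ω.
Step 4 — Source phasor: V = 220∠-7.7° V = 218 - j29.48 V.
Step 5 — Ohm's law: I = V / Z_total = (218 - j29.48) / (156 + j162.9) = 0.5744 - j0.7885 A.
Step 6 — Convert to polar: |I| = 0.9755 A, ∠I = -53.9°.

I = 0.9755∠-53.9° A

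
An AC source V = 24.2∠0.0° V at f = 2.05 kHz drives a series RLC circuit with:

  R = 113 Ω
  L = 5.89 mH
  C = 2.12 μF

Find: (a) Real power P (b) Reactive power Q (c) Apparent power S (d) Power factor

Step 1 — Angular frequency: ω = 2π·f = 2π·2050 = 1.288e+04 rad/s.
Step 2 — Component impedances:
  R: Z = R = 113 Ω
  L: Z = jωL = j·1.288e+04·0.00589 = 0 + j75.87 Ω
  C: Z = 1/(jωC) = -j/(ω·C) = 0 - j36.62 Ω
Step 3 — Series combination: Z_total = R + L + C = 113 + j39.25 Ω = 119.6∠19.2° Ω.
Step 4 — Source phasor: V = 24.2∠0.0° V = 24.2 V.
Step 5 — Current: I = V / Z = 0.1911 - j0.06637 A = 0.2023∠-19.2° A.
Step 6 — Complex power: S = V·I* = 4.625 + j1.606 VA.
Step 7 — Real power: P = Re(S) = 4.625 W.
Step 8 — Reactive power: Q = Im(S) = 1.606 VAR.
Step 9 — Apparent power: |S| = 4.896 VA.
Step 10 — Power factor: PF = P/|S| = 0.9446 (lagging).

(a) P = 4.625 W  (b) Q = 1.606 VAR  (c) S = 4.896 VA  (d) PF = 0.9446 (lagging)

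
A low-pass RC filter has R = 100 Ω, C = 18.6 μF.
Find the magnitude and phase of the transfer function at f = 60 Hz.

Step 1 — Angular frequency: ω = 2π·60 = 377 rad/s.
Step 2 — Transfer function: H(jω) = 1/(1 + jωRC).
Step 3 — Denominator: 1 + jωRC = 1 + j·377·100·1.86e-05 = 1 + j0.7012.
Step 4 — H = 0.6704 - j0.4701.
Step 5 — Magnitude: |H| = 0.8188 (-1.7 dB); phase: φ = -35.0°.

|H| = 0.8188 (-1.7 dB), φ = -35.0°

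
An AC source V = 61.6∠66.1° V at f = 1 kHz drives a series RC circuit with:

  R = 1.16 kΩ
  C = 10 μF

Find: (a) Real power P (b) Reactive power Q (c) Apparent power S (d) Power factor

Step 1 — Angular frequency: ω = 2π·f = 2π·1000 = 6283 rad/s.
Step 2 — Component impedances:
  R: Z = R = 1160 Ω
  C: Z = 1/(jωC) = -j/(ω·C) = 0 - j15.92 Ω
Step 3 — Series combination: Z_total = R + C = 1160 - j15.92 Ω = 1160∠-0.8° Ω.
Step 4 — Source phasor: V = 61.6∠66.1° V = 24.96 + j56.32 V.
Step 5 — Current: I = V / Z = 0.02084 + j0.04884 A = 0.0531∠66.9° A.
Step 6 — Complex power: S = V·I* = 3.271 - j0.04487 VA.
Step 7 — Real power: P = Re(S) = 3.271 W.
Step 8 — Reactive power: Q = Im(S) = -0.04487 VAR.
Step 9 — Apparent power: |S| = 3.271 VA.
Step 10 — Power factor: PF = P/|S| = 0.9999 (leading).

(a) P = 3.271 W  (b) Q = -0.04487 VAR  (c) S = 3.271 VA  (d) PF = 0.9999 (leading)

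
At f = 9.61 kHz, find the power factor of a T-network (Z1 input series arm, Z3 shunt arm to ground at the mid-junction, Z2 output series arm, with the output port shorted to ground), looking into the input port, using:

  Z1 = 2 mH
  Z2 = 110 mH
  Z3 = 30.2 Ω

Step 1 — Angular frequency: ω = 2π·f = 2π·9610 = 6.038e+04 rad/s.
Step 2 — Component impedances:
  Z1: Z = jωL = j·6.038e+04·0.002 = 0 + j120.8 Ω
  Z2: Z = jωL = j·6.038e+04·0.11 = 0 + j6642 Ω
  Z3: Z = R = 30.2 Ω
Step 3 — With the output port shorted to ground, the output series arm Z2 runs from the junction to ground; the shunt arm Z3 also runs from the junction to ground. They appear in parallel: Z3 || Z2 = 30.2 + j0.1373 Ω.
Step 4 — Series with input arm Z1: Z_in = Z1 + (Z3 || Z2) = 30.2 + j120.9 Ω = 124.6∠76.0° Ω.
Step 5 — Power factor: PF = cos(φ) = Re(Z)/|Z| = 30.199/124.61 = 0.2423.
Step 6 — Type: Im(Z) = 120.9 ⇒ lagging (phase φ = 76.0°).

PF = 0.2423 (lagging, φ = 76.0°)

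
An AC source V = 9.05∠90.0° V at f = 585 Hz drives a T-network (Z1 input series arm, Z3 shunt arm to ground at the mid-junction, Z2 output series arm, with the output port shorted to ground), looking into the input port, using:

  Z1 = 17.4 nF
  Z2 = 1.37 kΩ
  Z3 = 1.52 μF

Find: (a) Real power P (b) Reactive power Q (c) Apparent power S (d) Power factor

Step 1 — Angular frequency: ω = 2π·f = 2π·585 = 3676 rad/s.
Step 2 — Component impedances:
  Z1: Z = 1/(jωC) = -j/(ω·C) = 0 - j1.564e+04 Ω
  Z2: Z = R = 1370 Ω
  Z3: Z = 1/(jωC) = -j/(ω·C) = 0 - j179 Ω
Step 3 — With the output port shorted to ground, the output series arm Z2 runs from the junction to ground; the shunt arm Z3 also runs from the junction to ground. They appear in parallel: Z3 || Z2 = 22.99 - j176 Ω.
Step 4 — Series with input arm Z1: Z_in = Z1 + (Z3 || Z2) = 22.99 - j1.581e+04 Ω = 1.581e+04∠-89.9° Ω.
Step 5 — Source phasor: V = 9.05∠90.0° V = 0 + j9.05 V.
Step 6 — Current: I = V / Z = -0.0005724 + j8.323e-07 A = 0.0005724∠179.9° A.
Step 7 — Complex power: S = V·I* = 7.532e-06 - j0.00518 VA.
Step 8 — Real power: P = Re(S) = 7.532e-06 W.
Step 9 — Reactive power: Q = Im(S) = -0.00518 VAR.
Step 10 — Apparent power: |S| = 0.00518 VA.
Step 11 — Power factor: PF = P/|S| = 0.001454 (leading).

(a) P = 7.532e-06 W  (b) Q = -0.00518 VAR  (c) S = 0.00518 VA  (d) PF = 0.001454 (leading)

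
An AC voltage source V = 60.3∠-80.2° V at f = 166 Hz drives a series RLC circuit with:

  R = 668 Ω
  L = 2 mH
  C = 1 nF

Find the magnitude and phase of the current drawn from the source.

Step 1 — Angular frequency: ω = 2π·f = 2π·166 = 1043 rad/s.
Step 2 — Component impedances:
  R: Z = R = 668 Ω
  L: Z = jωL = j·1043·0.002 = 0 + j2.086 Ω
  C: Z = 1/(jωC) = -j/(ω·C) = 0 - j9.588e+05 Ω
Step 3 — Series combination: Z_total = R + L + C = 668 - j9.588e+05 Ω = 9.588e+05∠-90.0° Ω.
Step 4 — Source phasor: V = 60.3∠-80.2° V = 10.26 - j59.42 V.
Step 5 — Ohm's law: I = V / Z_total = (10.26 - j59.42) / (668 - j9.588e+05) = 6.198e-05 + j1.066e-05 A.
Step 6 — Convert to polar: |I| = 6.289e-05 A, ∠I = 9.8°.

I = 6.289e-05∠9.8° A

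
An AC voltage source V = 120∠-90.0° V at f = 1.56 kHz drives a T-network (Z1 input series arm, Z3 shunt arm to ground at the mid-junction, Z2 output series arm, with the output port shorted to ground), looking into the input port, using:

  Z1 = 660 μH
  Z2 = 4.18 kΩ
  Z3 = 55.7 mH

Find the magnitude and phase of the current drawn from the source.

Step 1 — Angular frequency: ω = 2π·f = 2π·1560 = 9802 rad/s.
Step 2 — Component impedances:
  Z1: Z = jωL = j·9802·0.00066 = 0 + j6.469 Ω
  Z2: Z = R = 4180 Ω
  Z3: Z = jωL = j·9802·0.0557 = 0 + j546 Ω
Step 3 — With the output port shorted to ground, the output series arm Z2 runs from the junction to ground; the shunt arm Z3 also runs from the junction to ground. They appear in parallel: Z3 || Z2 = 70.11 + j536.8 Ω.
Step 4 — Series with input arm Z1: Z_in = Z1 + (Z3 || Z2) = 70.11 + j543.3 Ω = 547.8∠82.6° Ω.
Step 5 — Source phasor: V = 120∠-90.0° V = 0 - j120 V.
Step 6 — Ohm's law: I = V / Z_total = (0 - j120) / (70.11 + j543.3) = -0.2173 - j0.02804 A.
Step 7 — Convert to polar: |I| = 0.2191 A, ∠I = -172.6°.

I = 0.2191∠-172.6° A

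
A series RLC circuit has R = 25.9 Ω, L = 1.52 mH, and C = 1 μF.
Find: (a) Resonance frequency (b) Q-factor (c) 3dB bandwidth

Step 1 — Resonance: ω₀ = 1/√(LC) = 1/√(0.00152·1e-06) = 2.565e+04 rad/s.
Step 2 — f₀ = ω₀/(2π) = 4082 Hz.
Step 3 — Series Q: Q = ω₀L/R = 2.565e+04·0.00152/25.9 = 1.505.
Step 4 — Bandwidth: Δω = ω₀/Q = 1.704e+04 rad/s; BW = Δω/(2π) = 2712 Hz.

(a) f₀ = 4082 Hz  (b) Q = 1.505  (c) BW = 2712 Hz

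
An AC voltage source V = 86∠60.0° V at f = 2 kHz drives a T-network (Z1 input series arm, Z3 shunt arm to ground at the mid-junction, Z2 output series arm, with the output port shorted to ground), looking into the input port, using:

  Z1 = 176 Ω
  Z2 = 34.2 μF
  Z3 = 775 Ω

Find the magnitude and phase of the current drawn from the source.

Step 1 — Angular frequency: ω = 2π·f = 2π·2000 = 1.257e+04 rad/s.
Step 2 — Component impedances:
  Z1: Z = R = 176 Ω
  Z2: Z = 1/(jωC) = -j/(ω·C) = 0 - j2.327 Ω
  Z3: Z = R = 775 Ω
Step 3 — With the output port shorted to ground, the output series arm Z2 runs from the junction to ground; the shunt arm Z3 also runs from the junction to ground. They appear in parallel: Z3 || Z2 = 0.006986 - j2.327 Ω.
Step 4 — Series with input arm Z1: Z_in = Z1 + (Z3 || Z2) = 176 - j2.327 Ω = 176∠-0.8° Ω.
Step 5 — Source phasor: V = 86∠60.0° V = 43 + j74.48 V.
Step 6 — Ohm's law: I = V / Z_total = (43 + j74.48) / (176 - j2.327) = 0.2387 + j0.4263 A.
Step 7 — Convert to polar: |I| = 0.4886 A, ∠I = 60.8°.

I = 0.4886∠60.8° A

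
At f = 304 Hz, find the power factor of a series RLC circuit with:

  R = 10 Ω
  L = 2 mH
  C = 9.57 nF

Step 1 — Angular frequency: ω = 2π·f = 2π·304 = 1910 rad/s.
Step 2 — Component impedances:
  R: Z = R = 10 Ω
  L: Z = jωL = j·1910·0.002 = 0 + j3.82 Ω
  C: Z = 1/(jωC) = -j/(ω·C) = 0 - j5.471e+04 Ω
Step 3 — Series combination: Z_total = R + L + C = 10 - j5.47e+04 Ω = 5.47e+04∠-90.0° Ω.
Step 4 — Power factor: PF = cos(φ) = Re(Z)/|Z| = 10/5.47e+04 = 0.0001828.
Step 5 — Type: Im(Z) = -5.47e+04 ⇒ leading (phase φ = -90.0°).

PF = 0.0001828 (leading, φ = -90.0°)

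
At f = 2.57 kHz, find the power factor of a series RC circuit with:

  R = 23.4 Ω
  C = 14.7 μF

Step 1 — Angular frequency: ω = 2π·f = 2π·2570 = 1.615e+04 rad/s.
Step 2 — Component impedances:
  R: Z = R = 23.4 Ω
  C: Z = 1/(jωC) = -j/(ω·C) = 0 - j4.213 Ω
Step 3 — Series combination: Z_total = R + C = 23.4 - j4.213 Ω = 23.78∠-10.2° Ω.
Step 4 — Power factor: PF = cos(φ) = Re(Z)/|Z| = 23.4/23.776 = 0.9842.
Step 5 — Type: Im(Z) = -4.213 ⇒ leading (phase φ = -10.2°).

PF = 0.9842 (leading, φ = -10.2°)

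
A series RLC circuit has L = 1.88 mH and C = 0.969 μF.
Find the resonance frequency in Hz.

Step 1 — Resonance condition Im(Z)=0 gives ω₀ = 1/√(LC).
Step 2 — ω₀ = 1/√(0.00188·9.69e-07) = 2.343e+04 rad/s.
Step 3 — f₀ = ω₀/(2π) = 3729 Hz.

f₀ = 3729 Hz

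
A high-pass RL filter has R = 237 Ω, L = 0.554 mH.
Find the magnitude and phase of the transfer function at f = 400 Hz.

Step 1 — Angular frequency: ω = 2π·400 = 2513 rad/s.
Step 2 — Transfer function: H(jω) = jωL/(R + jωL).
Step 3 — Numerator jωL = j·1.392; denominator R + jωL = 237 + j1.392.
Step 4 — H = 3.451e-05 + j0.005875.
Step 5 — Magnitude: |H| = 0.005875 (-44.6 dB); phase: φ = 89.7°.

|H| = 0.005875 (-44.6 dB), φ = 89.7°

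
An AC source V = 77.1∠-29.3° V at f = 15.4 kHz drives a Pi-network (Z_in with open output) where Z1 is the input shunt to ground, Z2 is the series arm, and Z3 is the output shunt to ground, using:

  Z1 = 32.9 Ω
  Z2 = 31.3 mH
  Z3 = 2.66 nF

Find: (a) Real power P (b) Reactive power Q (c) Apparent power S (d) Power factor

Step 1 — Angular frequency: ω = 2π·f = 2π·1.54e+04 = 9.676e+04 rad/s.
Step 2 — Component impedances:
  Z1: Z = R = 32.9 Ω
  Z2: Z = jωL = j·9.676e+04·0.0313 = 0 + j3029 Ω
  Z3: Z = 1/(jωC) = -j/(ω·C) = 0 - j3885 Ω
Step 3 — With open output, the series arm Z2 and the output shunt Z3 appear in series to ground: Z2 + Z3 = 0 - j856.6 Ω.
Step 4 — Parallel with input shunt Z1: Z_in = Z1 || (Z2 + Z3) = 32.85 - j1.262 Ω = 32.88∠-2.2° Ω.
Step 5 — Source phasor: V = 77.1∠-29.3° V = 67.24 - j37.73 V.
Step 6 — Current: I = V / Z = 2.088 - j1.068 A = 2.345∠-27.1° A.
Step 7 — Complex power: S = V·I* = 180.7 - j6.939 VA.
Step 8 — Real power: P = Re(S) = 180.7 W.
Step 9 — Reactive power: Q = Im(S) = -6.939 VAR.
Step 10 — Apparent power: |S| = 180.8 VA.
Step 11 — Power factor: PF = P/|S| = 0.9993 (leading).

(a) P = 180.7 W  (b) Q = -6.939 VAR  (c) S = 180.8 VA  (d) PF = 0.9993 (leading)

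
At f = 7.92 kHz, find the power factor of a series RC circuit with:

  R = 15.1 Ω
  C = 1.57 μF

Step 1 — Angular frequency: ω = 2π·f = 2π·7920 = 4.976e+04 rad/s.
Step 2 — Component impedances:
  R: Z = R = 15.1 Ω
  C: Z = 1/(jωC) = -j/(ω·C) = 0 - j12.8 Ω
Step 3 — Series combination: Z_total = R + C = 15.1 - j12.8 Ω = 19.79∠-40.3° Ω.
Step 4 — Power factor: PF = cos(φ) = Re(Z)/|Z| = 15.1/19.795 = 0.7628.
Step 5 — Type: Im(Z) = -12.8 ⇒ leading (phase φ = -40.3°).

PF = 0.7628 (leading, φ = -40.3°)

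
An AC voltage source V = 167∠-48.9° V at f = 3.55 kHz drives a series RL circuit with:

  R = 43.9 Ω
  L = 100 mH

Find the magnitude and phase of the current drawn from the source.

Step 1 — Angular frequency: ω = 2π·f = 2π·3550 = 2.231e+04 rad/s.
Step 2 — Component impedances:
  R: Z = R = 43.9 Ω
  L: Z = jωL = j·2.231e+04·0.1 = 0 + j2231 Ω
Step 3 — Series combination: Z_total = R + L = 43.9 + j2231 Ω = 2231∠88.9° Ω.
Step 4 — Source phasor: V = 167∠-48.9° V = 109.8 - j125.8 V.
Step 5 — Ohm's law: I = V / Z_total = (109.8 - j125.8) / (43.9 + j2231) = -0.05543 - j0.05031 A.
Step 6 — Convert to polar: |I| = 0.07486 A, ∠I = -137.8°.

I = 0.07486∠-137.8° A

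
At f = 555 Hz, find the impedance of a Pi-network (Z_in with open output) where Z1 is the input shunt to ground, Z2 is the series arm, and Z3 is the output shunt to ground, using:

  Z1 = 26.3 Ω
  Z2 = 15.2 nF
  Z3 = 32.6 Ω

Step 1 — Angular frequency: ω = 2π·f = 2π·555 = 3487 rad/s.
Step 2 — Component impedances:
  Z1: Z = R = 26.3 Ω
  Z2: Z = 1/(jωC) = -j/(ω·C) = 0 - j1.887e+04 Ω
  Z3: Z = R = 32.6 Ω
Step 3 — With open output, the series arm Z2 and the output shunt Z3 appear in series to ground: Z2 + Z3 = 32.6 - j1.887e+04 Ω.
Step 4 — Parallel with input shunt Z1: Z_in = Z1 || (Z2 + Z3) = 26.3 - j0.03666 Ω = 26.3∠-0.1° Ω.

Z = 26.3 - j0.03666 Ω = 26.3∠-0.1° Ω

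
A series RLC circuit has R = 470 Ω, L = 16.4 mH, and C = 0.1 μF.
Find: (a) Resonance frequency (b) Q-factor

Step 1 — Resonance condition Im(Z)=0 gives ω₀ = 1/√(LC).
Step 2 — ω₀ = 1/√(0.0164·1e-07) = 2.469e+04 rad/s.
Step 3 — f₀ = ω₀/(2π) = 3930 Hz.
Step 4 — Series Q: Q = ω₀L/R = 2.469e+04·0.0164/470 = 0.8616.

(a) f₀ = 3930 Hz  (b) Q = 0.8616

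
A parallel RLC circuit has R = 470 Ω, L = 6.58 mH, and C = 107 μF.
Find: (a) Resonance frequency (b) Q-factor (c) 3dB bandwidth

Step 1 — Resonance: ω₀ = 1/√(LC) = 1/√(0.00658·0.000107) = 1192 rad/s.
Step 2 — f₀ = ω₀/(2π) = 189.7 Hz.
Step 3 — Parallel Q: Q = R/(ω₀L) = 470/(1192·0.00658) = 59.93.
Step 4 — Bandwidth: Δω = ω₀/Q = 19.88 rad/s; BW = Δω/(2π) = 3.165 Hz.

(a) f₀ = 189.7 Hz  (b) Q = 59.93  (c) BW = 3.165 Hz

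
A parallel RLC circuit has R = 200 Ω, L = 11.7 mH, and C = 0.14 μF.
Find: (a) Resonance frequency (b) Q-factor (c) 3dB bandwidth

Step 1 — Resonance: ω₀ = 1/√(LC) = 1/√(0.0117·1.4e-07) = 2.471e+04 rad/s.
Step 2 — f₀ = ω₀/(2π) = 3932 Hz.
Step 3 — Parallel Q: Q = R/(ω₀L) = 200/(2.471e+04·0.0117) = 0.6918.
Step 4 — Bandwidth: Δω = ω₀/Q = 3.571e+04 rad/s; BW = Δω/(2π) = 5684 Hz.

(a) f₀ = 3932 Hz  (b) Q = 0.6918  (c) BW = 5684 Hz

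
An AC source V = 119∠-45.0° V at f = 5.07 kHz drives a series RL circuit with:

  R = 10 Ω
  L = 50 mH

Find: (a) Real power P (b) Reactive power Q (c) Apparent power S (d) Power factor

Step 1 — Angular frequency: ω = 2π·f = 2π·5070 = 3.186e+04 rad/s.
Step 2 — Component impedances:
  R: Z = R = 10 Ω
  L: Z = jωL = j·3.186e+04·0.05 = 0 + j1593 Ω
Step 3 — Series combination: Z_total = R + L = 10 + j1593 Ω = 1593∠89.6° Ω.
Step 4 — Source phasor: V = 119∠-45.0° V = 84.15 - j84.15 V.
Step 5 — Current: I = V / Z = -0.0525 - j0.05316 A = 0.07471∠-134.6° A.
Step 6 — Complex power: S = V·I* = 0.05582 + j8.89 VA.
Step 7 — Real power: P = Re(S) = 0.05582 W.
Step 8 — Reactive power: Q = Im(S) = 8.89 VAR.
Step 9 — Apparent power: |S| = 8.891 VA.
Step 10 — Power factor: PF = P/|S| = 0.006278 (lagging).

(a) P = 0.05582 W  (b) Q = 8.89 VAR  (c) S = 8.891 VA  (d) PF = 0.006278 (lagging)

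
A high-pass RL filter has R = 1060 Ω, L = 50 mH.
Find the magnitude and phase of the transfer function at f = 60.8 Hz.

Step 1 — Angular frequency: ω = 2π·60.8 = 382 rad/s.
Step 2 — Transfer function: H(jω) = jωL/(R + jωL).
Step 3 — Numerator jωL = j·19.1; denominator R + jωL = 1060 + j19.1.
Step 4 — H = 0.0003246 + j0.01801.
Step 5 — Magnitude: |H| = 0.01802 (-34.9 dB); phase: φ = 89.0°.

|H| = 0.01802 (-34.9 dB), φ = 89.0°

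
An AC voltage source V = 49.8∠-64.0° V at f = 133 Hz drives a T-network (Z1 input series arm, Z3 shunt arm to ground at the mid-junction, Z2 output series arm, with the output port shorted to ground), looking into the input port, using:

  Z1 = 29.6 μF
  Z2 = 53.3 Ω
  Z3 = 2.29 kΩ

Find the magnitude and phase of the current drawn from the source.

Step 1 — Angular frequency: ω = 2π·f = 2π·133 = 835.7 rad/s.
Step 2 — Component impedances:
  Z1: Z = 1/(jωC) = -j/(ω·C) = 0 - j40.43 Ω
  Z2: Z = R = 53.3 Ω
  Z3: Z = R = 2290 Ω
Step 3 — With the output port shorted to ground, the output series arm Z2 runs from the junction to ground; the shunt arm Z3 also runs from the junction to ground. They appear in parallel: Z3 || Z2 = 52.09 Ω.
Step 4 — Series with input arm Z1: Z_in = Z1 + (Z3 || Z2) = 52.09 - j40.43 Ω = 65.94∠-37.8° Ω.
Step 5 — Source phasor: V = 49.8∠-64.0° V = 21.83 - j44.76 V.
Step 6 — Ohm's law: I = V / Z_total = (21.83 - j44.76) / (52.09 - j40.43) = 0.6778 - j0.3333 A.
Step 7 — Convert to polar: |I| = 0.7553 A, ∠I = -26.2°.

I = 0.7553∠-26.2° A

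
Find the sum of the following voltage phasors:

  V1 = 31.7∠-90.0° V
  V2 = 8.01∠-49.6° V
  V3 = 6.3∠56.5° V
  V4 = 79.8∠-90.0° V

Step 1 — Convert each phasor to rectangular form:
  V1 = 31.7·(cos(-90.0°) + j·sin(-90.0°)) = 0 - j31.7 V
  V2 = 8.01·(cos(-49.6°) + j·sin(-49.6°)) = 5.191 - j6.1 V
  V3 = 6.3·(cos(56.5°) + j·sin(56.5°)) = 3.477 + j5.253 V
  V4 = 79.8·(cos(-90.0°) + j·sin(-90.0°)) = 0 - j79.8 V
Step 2 — Sum components: V_total = 8.669 - j112.3 V.
Step 3 — Convert to polar: |V_total| = 112.7 V, ∠V_total = -85.6°.

V_total = 112.7∠-85.6° V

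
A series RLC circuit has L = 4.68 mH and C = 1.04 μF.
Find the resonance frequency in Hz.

Step 1 — Resonance condition Im(Z)=0 gives ω₀ = 1/√(LC).
Step 2 — ω₀ = 1/√(0.00468·1.04e-06) = 1.433e+04 rad/s.
Step 3 — f₀ = ω₀/(2π) = 2281 Hz.

f₀ = 2281 Hz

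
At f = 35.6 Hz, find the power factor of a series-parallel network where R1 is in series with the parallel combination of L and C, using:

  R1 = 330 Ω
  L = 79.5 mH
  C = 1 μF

Step 1 — Angular frequency: ω = 2π·f = 2π·35.6 = 223.7 rad/s.
Step 2 — Component impedances:
  R1: Z = R = 330 Ω
  L: Z = jωL = j·223.7·0.0795 = 0 + j17.78 Ω
  C: Z = 1/(jωC) = -j/(ω·C) = 0 - j4471 Ω
Step 3 — Parallel branch: L || C = 1/(1/L + 1/C) = 0 + j17.85 Ω.
Step 4 — Series with R1: Z_total = R1 + (L || C) = 330 + j17.85 Ω = 330.5∠3.1° Ω.
Step 5 — Power factor: PF = cos(φ) = Re(Z)/|Z| = 330/330.5 = 0.9985.
Step 6 — Type: Im(Z) = 17.85 ⇒ lagging (phase φ = 3.1°).

PF = 0.9985 (lagging, φ = 3.1°)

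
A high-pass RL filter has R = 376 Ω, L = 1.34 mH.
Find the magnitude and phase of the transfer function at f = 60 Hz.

Step 1 — Angular frequency: ω = 2π·60 = 377 rad/s.
Step 2 — Transfer function: H(jω) = jωL/(R + jωL).
Step 3 — Numerator jωL = j·0.5052; denominator R + jωL = 376 + j0.5052.
Step 4 — H = 1.805e-06 + j0.001344.
Step 5 — Magnitude: |H| = 0.001344 (-57.4 dB); phase: φ = 89.9°.

|H| = 0.001344 (-57.4 dB), φ = 89.9°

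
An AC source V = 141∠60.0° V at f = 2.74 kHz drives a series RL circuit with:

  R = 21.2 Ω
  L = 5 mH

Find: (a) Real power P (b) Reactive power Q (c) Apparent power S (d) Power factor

Step 1 — Angular frequency: ω = 2π·f = 2π·2740 = 1.722e+04 rad/s.
Step 2 — Component impedances:
  R: Z = R = 21.2 Ω
  L: Z = jωL = j·1.722e+04·0.005 = 0 + j86.08 Ω
Step 3 — Series combination: Z_total = R + L = 21.2 + j86.08 Ω = 88.65∠76.2° Ω.
Step 4 — Source phasor: V = 141∠60.0° V = 70.5 + j122.1 V.
Step 5 — Current: I = V / Z = 1.528 - j0.4428 A = 1.59∠-16.2° A.
Step 6 — Complex power: S = V·I* = 53.63 + j217.8 VA.
Step 7 — Real power: P = Re(S) = 53.63 W.
Step 8 — Reactive power: Q = Im(S) = 217.8 VAR.
Step 9 — Apparent power: |S| = 224.3 VA.
Step 10 — Power factor: PF = P/|S| = 0.2391 (lagging).

(a) P = 53.63 W  (b) Q = 217.8 VAR  (c) S = 224.3 VA  (d) PF = 0.2391 (lagging)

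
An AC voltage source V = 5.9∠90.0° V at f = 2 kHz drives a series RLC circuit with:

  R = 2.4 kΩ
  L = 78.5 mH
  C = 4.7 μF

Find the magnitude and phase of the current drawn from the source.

Step 1 — Angular frequency: ω = 2π·f = 2π·2000 = 1.257e+04 rad/s.
Step 2 — Component impedances:
  R: Z = R = 2400 Ω
  L: Z = jωL = j·1.257e+04·0.0785 = 0 + j986.5 Ω
  C: Z = 1/(jωC) = -j/(ω·C) = 0 - j16.93 Ω
Step 3 — Series combination: Z_total = R + L + C = 2400 + j969.5 Ω = 2588∠22.0° Ω.
Step 4 — Source phasor: V = 5.9∠90.0° V = 0 + j5.9 V.
Step 5 — Ohm's law: I = V / Z_total = (0 + j5.9) / (2400 + j969.5) = 0.0008538 + j0.002113 A.
Step 6 — Convert to polar: |I| = 0.002279 A, ∠I = 68.0°.

I = 0.002279∠68.0° A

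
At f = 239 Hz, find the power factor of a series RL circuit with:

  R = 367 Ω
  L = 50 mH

Step 1 — Angular frequency: ω = 2π·f = 2π·239 = 1502 rad/s.
Step 2 — Component impedances:
  R: Z = R = 367 Ω
  L: Z = jωL = j·1502·0.05 = 0 + j75.08 Ω
Step 3 — Series combination: Z_total = R + L = 367 + j75.08 Ω = 374.6∠11.6° Ω.
Step 4 — Power factor: PF = cos(φ) = Re(Z)/|Z| = 367/374.6 = 0.9797.
Step 5 — Type: Im(Z) = 75.08 ⇒ lagging (phase φ = 11.6°).

PF = 0.9797 (lagging, φ = 11.6°)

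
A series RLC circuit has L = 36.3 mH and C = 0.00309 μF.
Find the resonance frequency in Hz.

Step 1 — Resonance condition Im(Z)=0 gives ω₀ = 1/√(LC).
Step 2 — ω₀ = 1/√(0.0363·3.09e-09) = 9.442e+04 rad/s.
Step 3 — f₀ = ω₀/(2π) = 1.503e+04 Hz.

f₀ = 1.503e+04 Hz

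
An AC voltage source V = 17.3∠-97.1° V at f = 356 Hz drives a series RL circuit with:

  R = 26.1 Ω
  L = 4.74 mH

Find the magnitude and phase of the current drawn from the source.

Step 1 — Angular frequency: ω = 2π·f = 2π·356 = 2237 rad/s.
Step 2 — Component impedances:
  R: Z = R = 26.1 Ω
  L: Z = jωL = j·2237·0.00474 = 0 + j10.6 Ω
Step 3 — Series combination: Z_total = R + L = 26.1 + j10.6 Ω = 28.17∠22.1° Ω.
Step 4 — Source phasor: V = 17.3∠-97.1° V = -2.138 - j17.17 V.
Step 5 — Ohm's law: I = V / Z_total = (-2.138 - j17.17) / (26.1 + j10.6) = -0.2997 - j0.536 A.
Step 6 — Convert to polar: |I| = 0.6141 A, ∠I = -119.2°.

I = 0.6141∠-119.2° A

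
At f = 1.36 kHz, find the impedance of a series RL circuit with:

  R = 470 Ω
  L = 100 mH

Step 1 — Angular frequency: ω = 2π·f = 2π·1360 = 8545 rad/s.
Step 2 — Component impedances:
  R: Z = R = 470 Ω
  L: Z = jωL = j·8545·0.1 = 0 + j854.5 Ω
Step 3 — Series combination: Z_total = R + L = 470 + j854.5 Ω = 975.2∠61.2° Ω.

Z = 470 + j854.5 Ω = 975.2∠61.2° Ω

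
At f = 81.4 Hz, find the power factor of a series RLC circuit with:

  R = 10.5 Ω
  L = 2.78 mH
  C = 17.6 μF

Step 1 — Angular frequency: ω = 2π·f = 2π·81.4 = 511.5 rad/s.
Step 2 — Component impedances:
  R: Z = R = 10.5 Ω
  L: Z = jωL = j·511.5·0.00278 = 0 + j1.422 Ω
  C: Z = 1/(jωC) = -j/(ω·C) = 0 - j111.1 Ω
Step 3 — Series combination: Z_total = R + L + C = 10.5 - j109.7 Ω = 110.2∠-84.5° Ω.
Step 4 — Power factor: PF = cos(φ) = Re(Z)/|Z| = 10.5/110.17 = 0.09531.
Step 5 — Type: Im(Z) = -109.7 ⇒ leading (phase φ = -84.5°).

PF = 0.09531 (leading, φ = -84.5°)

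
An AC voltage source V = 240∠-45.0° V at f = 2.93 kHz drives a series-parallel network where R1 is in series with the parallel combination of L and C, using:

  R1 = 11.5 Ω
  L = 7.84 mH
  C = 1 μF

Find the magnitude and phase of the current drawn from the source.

Step 1 — Angular frequency: ω = 2π·f = 2π·2930 = 1.841e+04 rad/s.
Step 2 — Component impedances:
  R1: Z = R = 11.5 Ω
  L: Z = jωL = j·1.841e+04·0.00784 = 0 + j144.3 Ω
  C: Z = 1/(jωC) = -j/(ω·C) = 0 - j54.32 Ω
Step 3 — Parallel branch: L || C = 1/(1/L + 1/C) = 0 - j87.1 Ω.
Step 4 — Series with R1: Z_total = R1 + (L || C) = 11.5 - j87.1 Ω = 87.85∠-82.5° Ω.
Step 5 — Source phasor: V = 240∠-45.0° V = 169.7 - j169.7 V.
Step 6 — Ohm's law: I = V / Z_total = (169.7 - j169.7) / (11.5 - j87.1) = 2.168 + j1.662 A.
Step 7 — Convert to polar: |I| = 2.732 A, ∠I = 37.5°.

I = 2.732∠37.5° A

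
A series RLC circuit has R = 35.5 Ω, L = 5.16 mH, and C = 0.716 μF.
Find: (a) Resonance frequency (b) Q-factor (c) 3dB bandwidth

Step 1 — Resonance: ω₀ = 1/√(LC) = 1/√(0.00516·7.16e-07) = 1.645e+04 rad/s.
Step 2 — f₀ = ω₀/(2π) = 2618 Hz.
Step 3 — Series Q: Q = ω₀L/R = 1.645e+04·0.00516/35.5 = 2.391.
Step 4 — Bandwidth: Δω = ω₀/Q = 6880 rad/s; BW = Δω/(2π) = 1095 Hz.

(a) f₀ = 2618 Hz  (b) Q = 2.391  (c) BW = 1095 Hz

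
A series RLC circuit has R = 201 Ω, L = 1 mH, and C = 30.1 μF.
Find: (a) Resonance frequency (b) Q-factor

Step 1 — Resonance condition Im(Z)=0 gives ω₀ = 1/√(LC).
Step 2 — ω₀ = 1/√(0.001·3.01e-05) = 5764 rad/s.
Step 3 — f₀ = ω₀/(2π) = 917.4 Hz.
Step 4 — Series Q: Q = ω₀L/R = 5764·0.001/201 = 0.02868.

(a) f₀ = 917.4 Hz  (b) Q = 0.02868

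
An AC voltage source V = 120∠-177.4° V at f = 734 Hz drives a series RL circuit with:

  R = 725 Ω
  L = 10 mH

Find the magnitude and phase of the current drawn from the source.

Step 1 — Angular frequency: ω = 2π·f = 2π·734 = 4612 rad/s.
Step 2 — Component impedances:
  R: Z = R = 725 Ω
  L: Z = jωL = j·4612·0.01 = 0 + j46.12 Ω
Step 3 — Series combination: Z_total = R + L = 725 + j46.12 Ω = 726.5∠3.6° Ω.
Step 4 — Source phasor: V = 120∠-177.4° V = -119.9 - j5.444 V.
Step 5 — Ohm's law: I = V / Z_total = (-119.9 - j5.444) / (725 + j46.12) = -0.1652 + j0.002998 A.
Step 6 — Convert to polar: |I| = 0.1652 A, ∠I = 179.0°.

I = 0.1652∠179.0° A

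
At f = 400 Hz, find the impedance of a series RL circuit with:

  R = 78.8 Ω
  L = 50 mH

Step 1 — Angular frequency: ω = 2π·f = 2π·400 = 2513 rad/s.
Step 2 — Component impedances:
  R: Z = R = 78.8 Ω
  L: Z = jωL = j·2513·0.05 = 0 + j125.7 Ω
Step 3 — Series combination: Z_total = R + L = 78.8 + j125.7 Ω = 148.3∠57.9° Ω.

Z = 78.8 + j125.7 Ω = 148.3∠57.9° Ω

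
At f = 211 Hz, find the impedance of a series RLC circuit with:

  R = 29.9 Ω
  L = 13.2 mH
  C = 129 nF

Step 1 — Angular frequency: ω = 2π·f = 2π·211 = 1326 rad/s.
Step 2 — Component impedances:
  R: Z = R = 29.9 Ω
  L: Z = jωL = j·1326·0.0132 = 0 + j17.5 Ω
  C: Z = 1/(jωC) = -j/(ω·C) = 0 - j5847 Ω
Step 3 — Series combination: Z_total = R + L + C = 29.9 - j5830 Ω = 5830∠-89.7° Ω.

Z = 29.9 - j5830 Ω = 5830∠-89.7° Ω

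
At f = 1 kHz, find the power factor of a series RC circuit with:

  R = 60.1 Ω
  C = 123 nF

Step 1 — Angular frequency: ω = 2π·f = 2π·1000 = 6283 rad/s.
Step 2 — Component impedances:
  R: Z = R = 60.1 Ω
  C: Z = 1/(jωC) = -j/(ω·C) = 0 - j1294 Ω
Step 3 — Series combination: Z_total = R + C = 60.1 - j1294 Ω = 1295∠-87.3° Ω.
Step 4 — Power factor: PF = cos(φ) = Re(Z)/|Z| = 60.1/1295.3 = 0.0464.
Step 5 — Type: Im(Z) = -1294 ⇒ leading (phase φ = -87.3°).

PF = 0.0464 (leading, φ = -87.3°)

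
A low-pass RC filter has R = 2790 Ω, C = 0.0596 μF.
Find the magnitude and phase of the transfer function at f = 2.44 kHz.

Step 1 — Angular frequency: ω = 2π·2440 = 1.533e+04 rad/s.
Step 2 — Transfer function: H(jω) = 1/(1 + jωRC).
Step 3 — Denominator: 1 + jωRC = 1 + j·1.533e+04·2790·5.96e-08 = 1 + j2.549.
Step 4 — H = 0.1334 - j0.34.
Step 5 — Magnitude: |H| = 0.3652 (-8.7 dB); phase: φ = -68.6°.

|H| = 0.3652 (-8.7 dB), φ = -68.6°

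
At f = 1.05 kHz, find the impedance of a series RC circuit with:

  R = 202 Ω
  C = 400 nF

Step 1 — Angular frequency: ω = 2π·f = 2π·1050 = 6597 rad/s.
Step 2 — Component impedances:
  R: Z = R = 202 Ω
  C: Z = 1/(jωC) = -j/(ω·C) = 0 - j378.9 Ω
Step 3 — Series combination: Z_total = R + C = 202 - j378.9 Ω = 429.4∠-61.9° Ω.

Z = 202 - j378.9 Ω = 429.4∠-61.9° Ω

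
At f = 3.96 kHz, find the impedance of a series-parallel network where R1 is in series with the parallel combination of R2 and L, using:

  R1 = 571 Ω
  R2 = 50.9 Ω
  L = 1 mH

Step 1 — Angular frequency: ω = 2π·f = 2π·3960 = 2.488e+04 rad/s.
Step 2 — Component impedances:
  R1: Z = R = 571 Ω
  R2: Z = R = 50.9 Ω
  L: Z = jωL = j·2.488e+04·0.001 = 0 + j24.88 Ω
Step 3 — Parallel branch: R2 || L = 1/(1/R2 + 1/L) = 9.817 + j20.08 Ω.
Step 4 — Series with R1: Z_total = R1 + (R2 || L) = 580.8 + j20.08 Ω = 581.2∠2.0° Ω.

Z = 580.8 + j20.08 Ω = 581.2∠2.0° Ω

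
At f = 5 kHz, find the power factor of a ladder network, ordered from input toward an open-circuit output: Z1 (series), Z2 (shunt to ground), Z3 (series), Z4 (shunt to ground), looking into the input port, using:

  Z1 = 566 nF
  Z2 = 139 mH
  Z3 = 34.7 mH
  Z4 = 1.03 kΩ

Step 1 — Angular frequency: ω = 2π·f = 2π·5000 = 3.142e+04 rad/s.
Step 2 — Component impedances:
  Z1: Z = 1/(jωC) = -j/(ω·C) = 0 - j56.24 Ω
  Z2: Z = jωL = j·3.142e+04·0.139 = 0 + j4367 Ω
  Z3: Z = jωL = j·3.142e+04·0.0347 = 0 + j1090 Ω
  Z4: Z = R = 1030 Ω
Step 3 — Ladder network (open output): work backward from the far end, alternating series and parallel combinations. Z_in = 636.9 + j936.3 Ω = 1132∠55.8° Ω.
Step 4 — Power factor: PF = cos(φ) = Re(Z)/|Z| = 636.89/1132.4 = 0.5624.
Step 5 — Type: Im(Z) = 936.3 ⇒ lagging (phase φ = 55.8°).

PF = 0.5624 (lagging, φ = 55.8°)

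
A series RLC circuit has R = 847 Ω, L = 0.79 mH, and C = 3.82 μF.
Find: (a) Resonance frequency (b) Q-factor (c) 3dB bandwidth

Step 1 — Resonance: ω₀ = 1/√(LC) = 1/√(0.00079·3.82e-06) = 1.82e+04 rad/s.
Step 2 — f₀ = ω₀/(2π) = 2897 Hz.
Step 3 — Series Q: Q = ω₀L/R = 1.82e+04·0.00079/847 = 0.01698.
Step 4 — Bandwidth: Δω = ω₀/Q = 1.072e+06 rad/s; BW = Δω/(2π) = 1.706e+05 Hz.

(a) f₀ = 2897 Hz  (b) Q = 0.01698  (c) BW = 1.706e+05 Hz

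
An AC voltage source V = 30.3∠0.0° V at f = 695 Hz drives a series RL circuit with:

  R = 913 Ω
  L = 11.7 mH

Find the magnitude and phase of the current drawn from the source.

Step 1 — Angular frequency: ω = 2π·f = 2π·695 = 4367 rad/s.
Step 2 — Component impedances:
  R: Z = R = 913 Ω
  L: Z = jωL = j·4367·0.0117 = 0 + j51.09 Ω
Step 3 — Series combination: Z_total = R + L = 913 + j51.09 Ω = 914.4∠3.2° Ω.
Step 4 — Source phasor: V = 30.3∠0.0° V = 30.3 V.
Step 5 — Ohm's law: I = V / Z_total = (30.3) / (913 + j51.09) = 0.03308 - j0.001851 A.
Step 6 — Convert to polar: |I| = 0.03314 A, ∠I = -3.2°.

I = 0.03314∠-3.2° A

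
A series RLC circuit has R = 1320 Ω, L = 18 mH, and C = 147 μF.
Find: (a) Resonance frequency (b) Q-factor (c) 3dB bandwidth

Step 1 — Resonance: ω₀ = 1/√(LC) = 1/√(0.018·0.000147) = 614.8 rad/s.
Step 2 — f₀ = ω₀/(2π) = 97.84 Hz.
Step 3 — Series Q: Q = ω₀L/R = 614.8·0.018/1320 = 0.008383.
Step 4 — Bandwidth: Δω = ω₀/Q = 7.333e+04 rad/s; BW = Δω/(2π) = 1.167e+04 Hz.

(a) f₀ = 97.84 Hz  (b) Q = 0.008383  (c) BW = 1.167e+04 Hz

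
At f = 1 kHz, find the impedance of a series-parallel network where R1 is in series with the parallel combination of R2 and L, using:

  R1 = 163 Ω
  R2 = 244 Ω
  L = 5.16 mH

Step 1 — Angular frequency: ω = 2π·f = 2π·1000 = 6283 rad/s.
Step 2 — Component impedances:
  R1: Z = R = 163 Ω
  R2: Z = R = 244 Ω
  L: Z = jωL = j·6283·0.00516 = 0 + j32.42 Ω
Step 3 — Parallel branch: R2 || L = 1/(1/R2 + 1/L) = 4.233 + j31.86 Ω.
Step 4 — Series with R1: Z_total = R1 + (R2 || L) = 167.2 + j31.86 Ω = 170.2∠10.8° Ω.

Z = 167.2 + j31.86 Ω = 170.2∠10.8° Ω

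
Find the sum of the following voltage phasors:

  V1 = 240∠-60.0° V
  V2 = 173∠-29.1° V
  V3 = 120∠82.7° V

Step 1 — Convert each phasor to rectangular form:
  V1 = 240·(cos(-60.0°) + j·sin(-60.0°)) = 120 - j207.8 V
  V2 = 173·(cos(-29.1°) + j·sin(-29.1°)) = 151.2 - j84.14 V
  V3 = 120·(cos(82.7°) + j·sin(82.7°)) = 15.25 + j119 V
Step 2 — Sum components: V_total = 286.4 - j173 V.
Step 3 — Convert to polar: |V_total| = 334.6 V, ∠V_total = -31.1°.

V_total = 334.6∠-31.1° V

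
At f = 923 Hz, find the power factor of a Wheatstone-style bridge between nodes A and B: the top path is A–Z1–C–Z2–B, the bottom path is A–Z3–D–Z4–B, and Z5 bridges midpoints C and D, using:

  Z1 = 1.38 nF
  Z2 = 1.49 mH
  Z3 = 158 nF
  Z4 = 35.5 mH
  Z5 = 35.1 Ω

Step 1 — Angular frequency: ω = 2π·f = 2π·923 = 5799 rad/s.
Step 2 — Component impedances:
  Z1: Z = 1/(jωC) = -j/(ω·C) = 0 - j1.25e+05 Ω
  Z2: Z = jωL = j·5799·0.00149 = 0 + j8.641 Ω
  Z3: Z = 1/(jωC) = -j/(ω·C) = 0 - j1091 Ω
  Z4: Z = jωL = j·5799·0.0355 = 0 + j205.9 Ω
  Z5: Z = R = 35.1 Ω
Step 3 — Bridge requires nodal analysis (the Z5 bridge couples midpoints C and D, so the two paths cannot be reduced to a simple series/parallel combination). Setting node B to ground and injecting 1 A at node A, the 3-node admittance system at A, C, D solves to V_A = Z_AB = 30.92 - j1069 Ω = 1069∠-88.3° Ω.
Step 4 — Power factor: PF = cos(φ) = Re(Z)/|Z| = 30.923/1069 = 0.02893.
Step 5 — Type: Im(Z) = -1069 ⇒ leading (phase φ = -88.3°).

PF = 0.02893 (leading, φ = -88.3°)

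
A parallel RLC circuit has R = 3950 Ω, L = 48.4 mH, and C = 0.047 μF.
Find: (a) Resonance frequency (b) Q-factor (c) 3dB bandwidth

Step 1 — Resonance: ω₀ = 1/√(LC) = 1/√(0.0484·4.7e-08) = 2.097e+04 rad/s.
Step 2 — f₀ = ω₀/(2π) = 3337 Hz.
Step 3 — Parallel Q: Q = R/(ω₀L) = 3950/(2.097e+04·0.0484) = 3.892.
Step 4 — Bandwidth: Δω = ω₀/Q = 5386 rad/s; BW = Δω/(2π) = 857.3 Hz.

(a) f₀ = 3337 Hz  (b) Q = 3.892  (c) BW = 857.3 Hz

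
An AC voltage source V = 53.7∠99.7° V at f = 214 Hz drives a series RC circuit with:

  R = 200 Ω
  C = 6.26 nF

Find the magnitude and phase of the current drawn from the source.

Step 1 — Angular frequency: ω = 2π·f = 2π·214 = 1345 rad/s.
Step 2 — Component impedances:
  R: Z = R = 200 Ω
  C: Z = 1/(jωC) = -j/(ω·C) = 0 - j1.188e+05 Ω
Step 3 — Series combination: Z_total = R + C = 200 - j1.188e+05 Ω = 1.188e+05∠-89.9° Ω.
Step 4 — Source phasor: V = 53.7∠99.7° V = -9.048 + j52.93 V.
Step 5 — Ohm's law: I = V / Z_total = (-9.048 + j52.93) / (200 - j1.188e+05) = -0.0004457 - j7.541e-05 A.
Step 6 — Convert to polar: |I| = 0.000452 A, ∠I = -170.4°.

I = 0.000452∠-170.4° A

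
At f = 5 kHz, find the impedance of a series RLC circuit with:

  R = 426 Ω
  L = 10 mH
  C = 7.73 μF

Step 1 — Angular frequency: ω = 2π·f = 2π·5000 = 3.142e+04 rad/s.
Step 2 — Component impedances:
  R: Z = R = 426 Ω
  L: Z = jωL = j·3.142e+04·0.01 = 0 + j314.2 Ω
  C: Z = 1/(jωC) = -j/(ω·C) = 0 - j4.118 Ω
Step 3 — Series combination: Z_total = R + L + C = 426 + j310 Ω = 526.9∠36.0° Ω.

Z = 426 + j310 Ω = 526.9∠36.0° Ω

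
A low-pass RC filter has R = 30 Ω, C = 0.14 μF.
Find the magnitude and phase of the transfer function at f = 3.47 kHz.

Step 1 — Angular frequency: ω = 2π·3470 = 2.18e+04 rad/s.
Step 2 — Transfer function: H(jω) = 1/(1 + jωRC).
Step 3 — Denominator: 1 + jωRC = 1 + j·2.18e+04·30·1.4e-07 = 1 + j0.09157.
Step 4 — H = 0.9917 - j0.09081.
Step 5 — Magnitude: |H| = 0.9958 (-0.0 dB); phase: φ = -5.2°.

|H| = 0.9958 (-0.0 dB), φ = -5.2°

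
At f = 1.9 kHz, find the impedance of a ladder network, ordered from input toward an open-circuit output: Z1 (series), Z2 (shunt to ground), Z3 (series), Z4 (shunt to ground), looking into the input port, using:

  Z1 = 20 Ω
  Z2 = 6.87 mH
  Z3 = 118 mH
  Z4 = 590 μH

Step 1 — Angular frequency: ω = 2π·f = 2π·1900 = 1.194e+04 rad/s.
Step 2 — Component impedances:
  Z1: Z = R = 20 Ω
  Z2: Z = jωL = j·1.194e+04·0.00687 = 0 + j82.01 Ω
  Z3: Z = jωL = j·1.194e+04·0.118 = 0 + j1409 Ω
  Z4: Z = jωL = j·1.194e+04·0.00059 = 0 + j7.043 Ω
Step 3 — Ladder network (open output): work backward from the far end, alternating series and parallel combinations. Z_in = 20 + j77.52 Ω = 80.06∠75.5° Ω.

Z = 20 + j77.52 Ω = 80.06∠75.5° Ω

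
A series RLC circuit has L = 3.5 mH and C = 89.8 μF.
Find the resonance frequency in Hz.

Step 1 — Resonance condition Im(Z)=0 gives ω₀ = 1/√(LC).
Step 2 — ω₀ = 1/√(0.0035·8.98e-05) = 1784 rad/s.
Step 3 — f₀ = ω₀/(2π) = 283.9 Hz.

f₀ = 283.9 Hz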